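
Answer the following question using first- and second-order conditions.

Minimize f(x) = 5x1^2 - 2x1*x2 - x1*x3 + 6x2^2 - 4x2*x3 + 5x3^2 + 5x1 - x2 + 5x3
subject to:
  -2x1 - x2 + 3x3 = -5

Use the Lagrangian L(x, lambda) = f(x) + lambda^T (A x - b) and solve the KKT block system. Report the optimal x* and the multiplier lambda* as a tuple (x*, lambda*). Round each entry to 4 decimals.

Form the Lagrangian:
  L(x, lambda) = (1/2) x^T Q x + c^T x + lambda^T (A x - b)
Stationarity (grad_x L = 0): Q x + c + A^T lambda = 0.
Primal feasibility: A x = b.

This gives the KKT block system:
  [ Q   A^T ] [ x     ]   [-c ]
  [ A    0  ] [ lambda ] = [ b ]

Solving the linear system:
  x*      = (0.0516, -0.1565, -1.6844)
  lambda* = (3.7567)
  f(x*)   = 5.3878

x* = (0.0516, -0.1565, -1.6844), lambda* = (3.7567)


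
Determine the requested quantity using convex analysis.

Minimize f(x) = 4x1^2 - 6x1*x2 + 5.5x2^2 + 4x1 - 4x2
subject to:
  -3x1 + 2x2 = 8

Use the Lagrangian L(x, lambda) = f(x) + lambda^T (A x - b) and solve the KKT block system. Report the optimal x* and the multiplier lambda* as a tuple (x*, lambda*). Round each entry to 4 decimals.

Form the Lagrangian:
  L(x, lambda) = (1/2) x^T Q x + c^T x + lambda^T (A x - b)
Stationarity (grad_x L = 0): Q x + c + A^T lambda = 0.
Primal feasibility: A x = b.

This gives the KKT block system:
  [ Q   A^T ] [ x     ]   [-c ]
  [ A    0  ] [ lambda ] = [ b ]

Solving the linear system:
  x*      = (-2.7119, -0.0678)
  lambda* = (-5.7627)
  f(x*)   = 17.7627

x* = (-2.7119, -0.0678), lambda* = (-5.7627)


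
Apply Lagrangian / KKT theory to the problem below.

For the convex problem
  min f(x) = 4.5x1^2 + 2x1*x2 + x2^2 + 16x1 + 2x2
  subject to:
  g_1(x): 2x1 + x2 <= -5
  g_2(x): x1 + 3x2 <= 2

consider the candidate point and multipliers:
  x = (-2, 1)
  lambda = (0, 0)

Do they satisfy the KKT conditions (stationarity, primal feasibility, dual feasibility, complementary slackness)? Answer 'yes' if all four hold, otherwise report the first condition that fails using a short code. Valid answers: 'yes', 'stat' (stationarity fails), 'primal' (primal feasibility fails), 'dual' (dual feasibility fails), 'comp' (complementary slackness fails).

Gradient of f: grad f(x) = Q x + c = (0, 0)
Constraint values g_i(x) = a_i^T x - b_i:
  g_1((-2, 1)) = 2
  g_2((-2, 1)) = -1
Stationarity residual: grad f(x) + sum_i lambda_i a_i = (0, 0)
  -> stationarity OK
Primal feasibility (all g_i <= 0): FAILS
Dual feasibility (all lambda_i >= 0): OK
Complementary slackness (lambda_i * g_i(x) = 0 for all i): OK

Verdict: the first failing condition is primal_feasibility -> primal.

primal


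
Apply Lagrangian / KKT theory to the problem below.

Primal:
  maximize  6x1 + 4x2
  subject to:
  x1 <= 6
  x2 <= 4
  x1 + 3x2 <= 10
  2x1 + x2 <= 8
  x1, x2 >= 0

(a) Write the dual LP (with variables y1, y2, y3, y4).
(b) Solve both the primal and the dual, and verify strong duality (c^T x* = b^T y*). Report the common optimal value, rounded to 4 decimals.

The standard primal-dual pair for 'max c^T x s.t. A x <= b, x >= 0' is:
  Dual:  min b^T y  s.t.  A^T y >= c,  y >= 0.

So the dual LP is:
  minimize  6y1 + 4y2 + 10y3 + 8y4
  subject to:
    y1 + y3 + 2y4 >= 6
    y2 + 3y3 + y4 >= 4
    y1, y2, y3, y4 >= 0

Solving the primal: x* = (2.8, 2.4).
  primal value c^T x* = 26.4.
Solving the dual: y* = (0, 0, 0.4, 2.8).
  dual value b^T y* = 26.4.
Strong duality: c^T x* = b^T y*. Confirmed.

26.4


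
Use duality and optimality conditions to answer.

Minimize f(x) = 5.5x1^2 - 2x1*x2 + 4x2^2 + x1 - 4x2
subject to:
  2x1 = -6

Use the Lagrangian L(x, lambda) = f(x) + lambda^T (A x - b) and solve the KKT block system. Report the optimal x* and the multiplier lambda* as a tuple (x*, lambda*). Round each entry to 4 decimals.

Form the Lagrangian:
  L(x, lambda) = (1/2) x^T Q x + c^T x + lambda^T (A x - b)
Stationarity (grad_x L = 0): Q x + c + A^T lambda = 0.
Primal feasibility: A x = b.

This gives the KKT block system:
  [ Q   A^T ] [ x     ]   [-c ]
  [ A    0  ] [ lambda ] = [ b ]

Solving the linear system:
  x*      = (-3, -0.25)
  lambda* = (15.75)
  f(x*)   = 46.25

x* = (-3, -0.25), lambda* = (15.75)


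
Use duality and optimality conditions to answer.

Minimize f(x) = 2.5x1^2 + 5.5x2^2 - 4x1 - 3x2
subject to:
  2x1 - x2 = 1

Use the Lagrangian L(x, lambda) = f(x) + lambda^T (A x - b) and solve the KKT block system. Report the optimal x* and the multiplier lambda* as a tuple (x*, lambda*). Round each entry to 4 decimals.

Form the Lagrangian:
  L(x, lambda) = (1/2) x^T Q x + c^T x + lambda^T (A x - b)
Stationarity (grad_x L = 0): Q x + c + A^T lambda = 0.
Primal feasibility: A x = b.

This gives the KKT block system:
  [ Q   A^T ] [ x     ]   [-c ]
  [ A    0  ] [ lambda ] = [ b ]

Solving the linear system:
  x*      = (0.6531, 0.3061)
  lambda* = (0.3673)
  f(x*)   = -1.949

x* = (0.6531, 0.3061), lambda* = (0.3673)


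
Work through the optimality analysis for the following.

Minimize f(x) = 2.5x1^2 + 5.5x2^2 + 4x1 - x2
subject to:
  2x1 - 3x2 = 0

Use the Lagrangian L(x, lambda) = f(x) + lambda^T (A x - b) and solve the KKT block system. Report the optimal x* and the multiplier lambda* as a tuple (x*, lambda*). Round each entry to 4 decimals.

Form the Lagrangian:
  L(x, lambda) = (1/2) x^T Q x + c^T x + lambda^T (A x - b)
Stationarity (grad_x L = 0): Q x + c + A^T lambda = 0.
Primal feasibility: A x = b.

This gives the KKT block system:
  [ Q   A^T ] [ x     ]   [-c ]
  [ A    0  ] [ lambda ] = [ b ]

Solving the linear system:
  x*      = (-0.3371, -0.2247)
  lambda* = (-1.1573)
  f(x*)   = -0.5618

x* = (-0.3371, -0.2247), lambda* = (-1.1573)


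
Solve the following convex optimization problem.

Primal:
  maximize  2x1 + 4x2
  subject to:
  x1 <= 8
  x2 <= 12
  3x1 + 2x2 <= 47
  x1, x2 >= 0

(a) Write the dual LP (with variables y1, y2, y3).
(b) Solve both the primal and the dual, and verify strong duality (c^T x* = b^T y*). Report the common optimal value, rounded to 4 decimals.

The standard primal-dual pair for 'max c^T x s.t. A x <= b, x >= 0' is:
  Dual:  min b^T y  s.t.  A^T y >= c,  y >= 0.

So the dual LP is:
  minimize  8y1 + 12y2 + 47y3
  subject to:
    y1 + 3y3 >= 2
    y2 + 2y3 >= 4
    y1, y2, y3 >= 0

Solving the primal: x* = (7.6667, 12).
  primal value c^T x* = 63.3333.
Solving the dual: y* = (0, 2.6667, 0.6667).
  dual value b^T y* = 63.3333.
Strong duality: c^T x* = b^T y*. Confirmed.

63.3333


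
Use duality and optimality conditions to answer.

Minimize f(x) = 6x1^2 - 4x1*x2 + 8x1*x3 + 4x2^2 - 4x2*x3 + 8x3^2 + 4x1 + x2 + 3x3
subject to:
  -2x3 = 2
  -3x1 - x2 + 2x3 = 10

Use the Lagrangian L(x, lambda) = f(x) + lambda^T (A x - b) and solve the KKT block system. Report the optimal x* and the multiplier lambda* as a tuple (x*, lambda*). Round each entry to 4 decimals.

Form the Lagrangian:
  L(x, lambda) = (1/2) x^T Q x + c^T x + lambda^T (A x - b)
Stationarity (grad_x L = 0): Q x + c + A^T lambda = 0.
Primal feasibility: A x = b.

This gives the KKT block system:
  [ Q   A^T ] [ x     ]   [-c ]
  [ A    0  ] [ lambda ] = [ b ]

Solving the linear system:
  x*      = (-2.9352, -3.1944, -1)
  lambda* = (-20.6667, -8.8148)
  f(x*)   = 55.7731

x* = (-2.9352, -3.1944, -1), lambda* = (-20.6667, -8.8148)


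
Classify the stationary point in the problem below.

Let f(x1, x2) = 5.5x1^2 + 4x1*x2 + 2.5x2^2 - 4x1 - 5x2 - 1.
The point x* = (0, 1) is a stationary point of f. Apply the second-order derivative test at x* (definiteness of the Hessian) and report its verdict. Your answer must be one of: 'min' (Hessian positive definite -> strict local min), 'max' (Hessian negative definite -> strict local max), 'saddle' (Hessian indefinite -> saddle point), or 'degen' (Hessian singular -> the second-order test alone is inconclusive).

Compute the Hessian H = grad^2 f:
  H = [[11, 4], [4, 5]]
Verify stationarity: grad f(x*) = H x* + g = (0, 0).
Eigenvalues of H: 3, 13.
Both eigenvalues > 0, so H is positive definite -> x* is a strict local min.

min


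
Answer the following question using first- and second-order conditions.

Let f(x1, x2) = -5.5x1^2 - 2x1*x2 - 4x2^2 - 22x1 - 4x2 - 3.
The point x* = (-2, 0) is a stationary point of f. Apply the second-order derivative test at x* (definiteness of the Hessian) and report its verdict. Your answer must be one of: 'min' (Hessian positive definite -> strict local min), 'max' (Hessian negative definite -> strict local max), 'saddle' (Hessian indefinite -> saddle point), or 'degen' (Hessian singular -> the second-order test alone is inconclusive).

Compute the Hessian H = grad^2 f:
  H = [[-11, -2], [-2, -8]]
Verify stationarity: grad f(x*) = H x* + g = (0, 0).
Eigenvalues of H: -12, -7.
Both eigenvalues < 0, so H is negative definite -> x* is a strict local max.

max


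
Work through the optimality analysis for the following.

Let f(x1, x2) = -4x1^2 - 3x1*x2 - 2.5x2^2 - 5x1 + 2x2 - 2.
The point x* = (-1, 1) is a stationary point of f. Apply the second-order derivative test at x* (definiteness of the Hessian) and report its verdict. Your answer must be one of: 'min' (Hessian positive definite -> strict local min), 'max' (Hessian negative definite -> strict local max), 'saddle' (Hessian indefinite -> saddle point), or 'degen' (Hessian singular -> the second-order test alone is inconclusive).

Compute the Hessian H = grad^2 f:
  H = [[-8, -3], [-3, -5]]
Verify stationarity: grad f(x*) = H x* + g = (0, 0).
Eigenvalues of H: -9.8541, -3.1459.
Both eigenvalues < 0, so H is negative definite -> x* is a strict local max.

max


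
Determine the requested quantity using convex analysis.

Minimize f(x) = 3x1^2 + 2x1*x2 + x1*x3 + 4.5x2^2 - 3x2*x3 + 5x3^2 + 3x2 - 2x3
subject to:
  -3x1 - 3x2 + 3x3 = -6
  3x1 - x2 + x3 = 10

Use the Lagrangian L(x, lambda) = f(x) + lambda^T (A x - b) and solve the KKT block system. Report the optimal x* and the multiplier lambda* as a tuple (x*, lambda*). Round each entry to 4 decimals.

Form the Lagrangian:
  L(x, lambda) = (1/2) x^T Q x + c^T x + lambda^T (A x - b)
Stationarity (grad_x L = 0): Q x + c + A^T lambda = 0.
Primal feasibility: A x = b.

This gives the KKT block system:
  [ Q   A^T ] [ x     ]   [-c ]
  [ A    0  ] [ lambda ] = [ b ]

Solving the linear system:
  x*      = (3, -1.3077, -0.3077)
  lambda* = (0.7949, -4.2308)
  f(x*)   = 21.8846

x* = (3, -1.3077, -0.3077), lambda* = (0.7949, -4.2308)


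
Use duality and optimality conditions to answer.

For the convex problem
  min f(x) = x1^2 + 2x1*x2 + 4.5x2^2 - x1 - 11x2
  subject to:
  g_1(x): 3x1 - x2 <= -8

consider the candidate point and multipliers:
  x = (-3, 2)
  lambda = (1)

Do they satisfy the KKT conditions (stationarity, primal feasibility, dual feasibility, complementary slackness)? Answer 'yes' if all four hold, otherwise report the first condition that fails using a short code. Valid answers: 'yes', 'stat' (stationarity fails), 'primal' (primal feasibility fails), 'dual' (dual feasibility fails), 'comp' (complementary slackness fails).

Gradient of f: grad f(x) = Q x + c = (-3, 1)
Constraint values g_i(x) = a_i^T x - b_i:
  g_1((-3, 2)) = -3
Stationarity residual: grad f(x) + sum_i lambda_i a_i = (0, 0)
  -> stationarity OK
Primal feasibility (all g_i <= 0): OK
Dual feasibility (all lambda_i >= 0): OK
Complementary slackness (lambda_i * g_i(x) = 0 for all i): FAILS

Verdict: the first failing condition is complementary_slackness -> comp.

comp


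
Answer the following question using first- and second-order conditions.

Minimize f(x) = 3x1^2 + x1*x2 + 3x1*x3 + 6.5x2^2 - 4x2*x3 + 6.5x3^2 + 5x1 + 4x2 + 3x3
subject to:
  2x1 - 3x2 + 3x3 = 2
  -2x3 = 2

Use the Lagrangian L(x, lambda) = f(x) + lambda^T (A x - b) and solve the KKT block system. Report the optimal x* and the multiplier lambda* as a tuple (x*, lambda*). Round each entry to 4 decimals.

Form the Lagrangian:
  L(x, lambda) = (1/2) x^T Q x + c^T x + lambda^T (A x - b)
Stationarity (grad_x L = 0): Q x + c + A^T lambda = 0.
Primal feasibility: A x = b.

This gives the KKT block system:
  [ Q   A^T ] [ x     ]   [-c ]
  [ A    0  ] [ lambda ] = [ b ]

Solving the linear system:
  x*      = (0.6695, -1.2203, -1)
  lambda* = (-2.3983, -5.1525)
  f(x*)   = 5.2839

x* = (0.6695, -1.2203, -1), lambda* = (-2.3983, -5.1525)


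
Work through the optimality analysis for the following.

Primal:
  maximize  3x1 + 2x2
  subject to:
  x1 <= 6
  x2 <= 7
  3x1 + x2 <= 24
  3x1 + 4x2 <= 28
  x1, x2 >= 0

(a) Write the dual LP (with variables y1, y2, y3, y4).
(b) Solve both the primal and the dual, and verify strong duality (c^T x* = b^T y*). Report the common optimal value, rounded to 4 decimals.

The standard primal-dual pair for 'max c^T x s.t. A x <= b, x >= 0' is:
  Dual:  min b^T y  s.t.  A^T y >= c,  y >= 0.

So the dual LP is:
  minimize  6y1 + 7y2 + 24y3 + 28y4
  subject to:
    y1 + 3y3 + 3y4 >= 3
    y2 + y3 + 4y4 >= 2
    y1, y2, y3, y4 >= 0

Solving the primal: x* = (6, 2.5).
  primal value c^T x* = 23.
Solving the dual: y* = (1.5, 0, 0, 0.5).
  dual value b^T y* = 23.
Strong duality: c^T x* = b^T y*. Confirmed.

23


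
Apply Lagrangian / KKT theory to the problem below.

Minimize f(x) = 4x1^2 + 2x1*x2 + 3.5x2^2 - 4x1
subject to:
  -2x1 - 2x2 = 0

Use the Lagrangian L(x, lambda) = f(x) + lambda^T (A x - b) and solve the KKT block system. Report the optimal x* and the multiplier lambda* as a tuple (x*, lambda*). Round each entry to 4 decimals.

Form the Lagrangian:
  L(x, lambda) = (1/2) x^T Q x + c^T x + lambda^T (A x - b)
Stationarity (grad_x L = 0): Q x + c + A^T lambda = 0.
Primal feasibility: A x = b.

This gives the KKT block system:
  [ Q   A^T ] [ x     ]   [-c ]
  [ A    0  ] [ lambda ] = [ b ]

Solving the linear system:
  x*      = (0.3636, -0.3636)
  lambda* = (-0.9091)
  f(x*)   = -0.7273

x* = (0.3636, -0.3636), lambda* = (-0.9091)


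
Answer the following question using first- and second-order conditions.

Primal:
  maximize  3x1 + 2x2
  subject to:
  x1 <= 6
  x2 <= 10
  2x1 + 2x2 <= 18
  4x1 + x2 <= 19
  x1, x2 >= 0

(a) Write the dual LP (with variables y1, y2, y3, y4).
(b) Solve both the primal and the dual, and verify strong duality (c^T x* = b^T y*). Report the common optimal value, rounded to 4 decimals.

The standard primal-dual pair for 'max c^T x s.t. A x <= b, x >= 0' is:
  Dual:  min b^T y  s.t.  A^T y >= c,  y >= 0.

So the dual LP is:
  minimize  6y1 + 10y2 + 18y3 + 19y4
  subject to:
    y1 + 2y3 + 4y4 >= 3
    y2 + 2y3 + y4 >= 2
    y1, y2, y3, y4 >= 0

Solving the primal: x* = (3.3333, 5.6667).
  primal value c^T x* = 21.3333.
Solving the dual: y* = (0, 0, 0.8333, 0.3333).
  dual value b^T y* = 21.3333.
Strong duality: c^T x* = b^T y*. Confirmed.

21.3333


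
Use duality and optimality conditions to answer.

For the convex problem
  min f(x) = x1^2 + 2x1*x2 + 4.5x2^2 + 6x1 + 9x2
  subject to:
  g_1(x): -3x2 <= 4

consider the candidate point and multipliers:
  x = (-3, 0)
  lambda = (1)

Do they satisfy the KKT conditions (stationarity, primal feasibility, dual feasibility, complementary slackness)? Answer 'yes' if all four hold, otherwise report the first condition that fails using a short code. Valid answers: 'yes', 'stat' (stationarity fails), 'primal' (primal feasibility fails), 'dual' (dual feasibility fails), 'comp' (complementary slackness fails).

Gradient of f: grad f(x) = Q x + c = (0, 3)
Constraint values g_i(x) = a_i^T x - b_i:
  g_1((-3, 0)) = -4
Stationarity residual: grad f(x) + sum_i lambda_i a_i = (0, 0)
  -> stationarity OK
Primal feasibility (all g_i <= 0): OK
Dual feasibility (all lambda_i >= 0): OK
Complementary slackness (lambda_i * g_i(x) = 0 for all i): FAILS

Verdict: the first failing condition is complementary_slackness -> comp.

comp


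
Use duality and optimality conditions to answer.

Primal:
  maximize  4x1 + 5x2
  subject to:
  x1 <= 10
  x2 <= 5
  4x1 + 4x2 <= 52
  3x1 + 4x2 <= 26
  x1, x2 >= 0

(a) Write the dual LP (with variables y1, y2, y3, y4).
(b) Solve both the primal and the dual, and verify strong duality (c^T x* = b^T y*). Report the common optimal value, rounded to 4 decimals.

The standard primal-dual pair for 'max c^T x s.t. A x <= b, x >= 0' is:
  Dual:  min b^T y  s.t.  A^T y >= c,  y >= 0.

So the dual LP is:
  minimize  10y1 + 5y2 + 52y3 + 26y4
  subject to:
    y1 + 4y3 + 3y4 >= 4
    y2 + 4y3 + 4y4 >= 5
    y1, y2, y3, y4 >= 0

Solving the primal: x* = (8.6667, 0).
  primal value c^T x* = 34.6667.
Solving the dual: y* = (0, 0, 0, 1.3333).
  dual value b^T y* = 34.6667.
Strong duality: c^T x* = b^T y*. Confirmed.

34.6667


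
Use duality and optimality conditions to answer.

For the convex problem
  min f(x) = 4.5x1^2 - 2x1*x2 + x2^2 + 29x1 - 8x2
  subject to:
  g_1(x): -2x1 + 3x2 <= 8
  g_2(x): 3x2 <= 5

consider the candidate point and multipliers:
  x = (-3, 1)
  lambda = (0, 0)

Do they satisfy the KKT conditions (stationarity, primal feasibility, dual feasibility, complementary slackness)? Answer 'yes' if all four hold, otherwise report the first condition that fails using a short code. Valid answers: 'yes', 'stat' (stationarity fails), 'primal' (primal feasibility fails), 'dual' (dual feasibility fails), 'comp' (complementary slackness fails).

Gradient of f: grad f(x) = Q x + c = (0, 0)
Constraint values g_i(x) = a_i^T x - b_i:
  g_1((-3, 1)) = 1
  g_2((-3, 1)) = -2
Stationarity residual: grad f(x) + sum_i lambda_i a_i = (0, 0)
  -> stationarity OK
Primal feasibility (all g_i <= 0): FAILS
Dual feasibility (all lambda_i >= 0): OK
Complementary slackness (lambda_i * g_i(x) = 0 for all i): OK

Verdict: the first failing condition is primal_feasibility -> primal.

primal


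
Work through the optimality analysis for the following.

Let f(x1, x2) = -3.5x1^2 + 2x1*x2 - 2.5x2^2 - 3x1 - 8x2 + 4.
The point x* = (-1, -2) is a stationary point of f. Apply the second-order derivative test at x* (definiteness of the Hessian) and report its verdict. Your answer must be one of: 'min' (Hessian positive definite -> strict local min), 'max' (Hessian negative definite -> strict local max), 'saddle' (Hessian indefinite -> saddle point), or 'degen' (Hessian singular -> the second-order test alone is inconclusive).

Compute the Hessian H = grad^2 f:
  H = [[-7, 2], [2, -5]]
Verify stationarity: grad f(x*) = H x* + g = (0, 0).
Eigenvalues of H: -8.2361, -3.7639.
Both eigenvalues < 0, so H is negative definite -> x* is a strict local max.

max


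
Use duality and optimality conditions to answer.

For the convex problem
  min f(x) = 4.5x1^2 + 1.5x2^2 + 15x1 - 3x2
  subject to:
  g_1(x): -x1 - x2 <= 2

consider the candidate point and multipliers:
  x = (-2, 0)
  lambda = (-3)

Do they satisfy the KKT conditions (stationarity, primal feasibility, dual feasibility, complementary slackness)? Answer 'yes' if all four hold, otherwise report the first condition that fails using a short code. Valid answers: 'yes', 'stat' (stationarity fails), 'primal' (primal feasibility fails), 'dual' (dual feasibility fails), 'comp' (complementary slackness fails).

Gradient of f: grad f(x) = Q x + c = (-3, -3)
Constraint values g_i(x) = a_i^T x - b_i:
  g_1((-2, 0)) = 0
Stationarity residual: grad f(x) + sum_i lambda_i a_i = (0, 0)
  -> stationarity OK
Primal feasibility (all g_i <= 0): OK
Dual feasibility (all lambda_i >= 0): FAILS
Complementary slackness (lambda_i * g_i(x) = 0 for all i): OK

Verdict: the first failing condition is dual_feasibility -> dual.

dual


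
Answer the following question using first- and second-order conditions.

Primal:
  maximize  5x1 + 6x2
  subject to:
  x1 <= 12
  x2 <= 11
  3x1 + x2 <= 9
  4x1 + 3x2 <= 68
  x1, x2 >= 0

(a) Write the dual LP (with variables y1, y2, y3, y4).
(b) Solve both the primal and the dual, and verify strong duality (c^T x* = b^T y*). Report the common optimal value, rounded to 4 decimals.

The standard primal-dual pair for 'max c^T x s.t. A x <= b, x >= 0' is:
  Dual:  min b^T y  s.t.  A^T y >= c,  y >= 0.

So the dual LP is:
  minimize  12y1 + 11y2 + 9y3 + 68y4
  subject to:
    y1 + 3y3 + 4y4 >= 5
    y2 + y3 + 3y4 >= 6
    y1, y2, y3, y4 >= 0

Solving the primal: x* = (0, 9).
  primal value c^T x* = 54.
Solving the dual: y* = (0, 0, 6, 0).
  dual value b^T y* = 54.
Strong duality: c^T x* = b^T y*. Confirmed.

54


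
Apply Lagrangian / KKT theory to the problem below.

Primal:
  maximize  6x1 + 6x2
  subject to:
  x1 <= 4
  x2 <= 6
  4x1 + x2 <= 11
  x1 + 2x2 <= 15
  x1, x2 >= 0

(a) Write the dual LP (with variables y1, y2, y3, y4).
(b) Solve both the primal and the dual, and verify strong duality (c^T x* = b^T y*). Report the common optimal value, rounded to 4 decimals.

The standard primal-dual pair for 'max c^T x s.t. A x <= b, x >= 0' is:
  Dual:  min b^T y  s.t.  A^T y >= c,  y >= 0.

So the dual LP is:
  minimize  4y1 + 6y2 + 11y3 + 15y4
  subject to:
    y1 + 4y3 + y4 >= 6
    y2 + y3 + 2y4 >= 6
    y1, y2, y3, y4 >= 0

Solving the primal: x* = (1.25, 6).
  primal value c^T x* = 43.5.
Solving the dual: y* = (0, 4.5, 1.5, 0).
  dual value b^T y* = 43.5.
Strong duality: c^T x* = b^T y*. Confirmed.

43.5


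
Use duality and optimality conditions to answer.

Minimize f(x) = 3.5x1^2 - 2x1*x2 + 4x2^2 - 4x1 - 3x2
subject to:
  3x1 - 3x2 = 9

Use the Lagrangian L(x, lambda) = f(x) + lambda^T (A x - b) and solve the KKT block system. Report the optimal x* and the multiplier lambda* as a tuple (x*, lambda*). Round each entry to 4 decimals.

Form the Lagrangian:
  L(x, lambda) = (1/2) x^T Q x + c^T x + lambda^T (A x - b)
Stationarity (grad_x L = 0): Q x + c + A^T lambda = 0.
Primal feasibility: A x = b.

This gives the KKT block system:
  [ Q   A^T ] [ x     ]   [-c ]
  [ A    0  ] [ lambda ] = [ b ]

Solving the linear system:
  x*      = (2.2727, -0.7273)
  lambda* = (-4.4545)
  f(x*)   = 16.5909

x* = (2.2727, -0.7273), lambda* = (-4.4545)


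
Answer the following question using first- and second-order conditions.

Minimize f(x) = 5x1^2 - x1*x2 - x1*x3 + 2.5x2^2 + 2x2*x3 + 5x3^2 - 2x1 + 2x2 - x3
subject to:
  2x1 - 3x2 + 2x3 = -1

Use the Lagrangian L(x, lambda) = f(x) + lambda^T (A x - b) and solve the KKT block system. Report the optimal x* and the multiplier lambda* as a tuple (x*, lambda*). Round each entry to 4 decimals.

Form the Lagrangian:
  L(x, lambda) = (1/2) x^T Q x + c^T x + lambda^T (A x - b)
Stationarity (grad_x L = 0): Q x + c + A^T lambda = 0.
Primal feasibility: A x = b.

This gives the KKT block system:
  [ Q   A^T ] [ x     ]   [-c ]
  [ A    0  ] [ lambda ] = [ b ]

Solving the linear system:
  x*      = (0.0147, 0.2474, -0.1437)
  lambda* = (0.9783)
  f(x*)   = 0.7936

x* = (0.0147, 0.2474, -0.1437), lambda* = (0.9783)


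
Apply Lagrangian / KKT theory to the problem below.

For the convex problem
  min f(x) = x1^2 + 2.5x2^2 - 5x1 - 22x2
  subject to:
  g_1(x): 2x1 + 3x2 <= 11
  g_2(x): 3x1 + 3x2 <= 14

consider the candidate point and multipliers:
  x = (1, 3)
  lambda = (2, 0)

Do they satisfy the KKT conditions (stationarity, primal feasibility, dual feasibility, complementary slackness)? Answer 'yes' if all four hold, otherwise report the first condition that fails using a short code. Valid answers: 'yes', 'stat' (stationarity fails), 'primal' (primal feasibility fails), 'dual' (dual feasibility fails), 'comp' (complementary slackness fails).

Gradient of f: grad f(x) = Q x + c = (-3, -7)
Constraint values g_i(x) = a_i^T x - b_i:
  g_1((1, 3)) = 0
  g_2((1, 3)) = -2
Stationarity residual: grad f(x) + sum_i lambda_i a_i = (1, -1)
  -> stationarity FAILS
Primal feasibility (all g_i <= 0): OK
Dual feasibility (all lambda_i >= 0): OK
Complementary slackness (lambda_i * g_i(x) = 0 for all i): OK

Verdict: the first failing condition is stationarity -> stat.

stat


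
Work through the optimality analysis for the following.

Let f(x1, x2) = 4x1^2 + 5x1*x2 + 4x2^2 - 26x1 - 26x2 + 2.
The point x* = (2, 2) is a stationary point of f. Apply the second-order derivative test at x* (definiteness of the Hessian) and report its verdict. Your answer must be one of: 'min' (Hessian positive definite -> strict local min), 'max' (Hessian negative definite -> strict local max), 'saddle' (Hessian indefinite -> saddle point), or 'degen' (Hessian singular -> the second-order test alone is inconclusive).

Compute the Hessian H = grad^2 f:
  H = [[8, 5], [5, 8]]
Verify stationarity: grad f(x*) = H x* + g = (0, 0).
Eigenvalues of H: 3, 13.
Both eigenvalues > 0, so H is positive definite -> x* is a strict local min.

min


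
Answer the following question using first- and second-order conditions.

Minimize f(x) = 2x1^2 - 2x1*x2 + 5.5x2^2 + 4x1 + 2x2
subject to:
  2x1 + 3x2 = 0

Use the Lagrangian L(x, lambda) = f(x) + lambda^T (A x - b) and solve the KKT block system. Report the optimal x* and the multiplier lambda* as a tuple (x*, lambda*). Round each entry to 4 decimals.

Form the Lagrangian:
  L(x, lambda) = (1/2) x^T Q x + c^T x + lambda^T (A x - b)
Stationarity (grad_x L = 0): Q x + c + A^T lambda = 0.
Primal feasibility: A x = b.

This gives the KKT block system:
  [ Q   A^T ] [ x     ]   [-c ]
  [ A    0  ] [ lambda ] = [ b ]

Solving the linear system:
  x*      = (-0.2308, 0.1538)
  lambda* = (-1.3846)
  f(x*)   = -0.3077

x* = (-0.2308, 0.1538), lambda* = (-1.3846)


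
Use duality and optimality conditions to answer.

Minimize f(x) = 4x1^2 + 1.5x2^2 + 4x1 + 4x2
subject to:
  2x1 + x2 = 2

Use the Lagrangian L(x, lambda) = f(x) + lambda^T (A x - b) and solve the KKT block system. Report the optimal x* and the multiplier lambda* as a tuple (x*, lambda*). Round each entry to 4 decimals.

Form the Lagrangian:
  L(x, lambda) = (1/2) x^T Q x + c^T x + lambda^T (A x - b)
Stationarity (grad_x L = 0): Q x + c + A^T lambda = 0.
Primal feasibility: A x = b.

This gives the KKT block system:
  [ Q   A^T ] [ x     ]   [-c ]
  [ A    0  ] [ lambda ] = [ b ]

Solving the linear system:
  x*      = (0.8, 0.4)
  lambda* = (-5.2)
  f(x*)   = 7.6

x* = (0.8, 0.4), lambda* = (-5.2)


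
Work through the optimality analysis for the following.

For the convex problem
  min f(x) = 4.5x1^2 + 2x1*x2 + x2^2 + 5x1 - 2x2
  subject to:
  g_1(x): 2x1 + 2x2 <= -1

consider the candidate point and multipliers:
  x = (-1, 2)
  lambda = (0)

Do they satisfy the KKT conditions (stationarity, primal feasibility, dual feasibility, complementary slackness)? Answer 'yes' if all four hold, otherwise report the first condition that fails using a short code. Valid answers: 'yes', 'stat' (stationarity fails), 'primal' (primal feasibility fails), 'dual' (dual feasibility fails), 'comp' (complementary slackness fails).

Gradient of f: grad f(x) = Q x + c = (0, 0)
Constraint values g_i(x) = a_i^T x - b_i:
  g_1((-1, 2)) = 3
Stationarity residual: grad f(x) + sum_i lambda_i a_i = (0, 0)
  -> stationarity OK
Primal feasibility (all g_i <= 0): FAILS
Dual feasibility (all lambda_i >= 0): OK
Complementary slackness (lambda_i * g_i(x) = 0 for all i): OK

Verdict: the first failing condition is primal_feasibility -> primal.

primal


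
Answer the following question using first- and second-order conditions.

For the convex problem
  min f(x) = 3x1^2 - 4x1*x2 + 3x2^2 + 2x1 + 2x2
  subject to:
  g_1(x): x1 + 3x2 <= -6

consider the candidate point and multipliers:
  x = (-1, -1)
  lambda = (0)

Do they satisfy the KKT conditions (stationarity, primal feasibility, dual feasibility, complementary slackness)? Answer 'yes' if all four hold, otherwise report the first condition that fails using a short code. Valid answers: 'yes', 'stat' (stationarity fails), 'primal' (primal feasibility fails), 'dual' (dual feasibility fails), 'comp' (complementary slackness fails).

Gradient of f: grad f(x) = Q x + c = (0, 0)
Constraint values g_i(x) = a_i^T x - b_i:
  g_1((-1, -1)) = 2
Stationarity residual: grad f(x) + sum_i lambda_i a_i = (0, 0)
  -> stationarity OK
Primal feasibility (all g_i <= 0): FAILS
Dual feasibility (all lambda_i >= 0): OK
Complementary slackness (lambda_i * g_i(x) = 0 for all i): OK

Verdict: the first failing condition is primal_feasibility -> primal.

primal


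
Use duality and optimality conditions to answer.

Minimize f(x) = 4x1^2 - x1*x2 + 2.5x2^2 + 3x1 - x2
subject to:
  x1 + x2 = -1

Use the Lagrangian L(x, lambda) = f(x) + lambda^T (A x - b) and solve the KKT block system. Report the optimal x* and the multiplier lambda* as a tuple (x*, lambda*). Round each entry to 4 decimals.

Form the Lagrangian:
  L(x, lambda) = (1/2) x^T Q x + c^T x + lambda^T (A x - b)
Stationarity (grad_x L = 0): Q x + c + A^T lambda = 0.
Primal feasibility: A x = b.

This gives the KKT block system:
  [ Q   A^T ] [ x     ]   [-c ]
  [ A    0  ] [ lambda ] = [ b ]

Solving the linear system:
  x*      = (-0.6667, -0.3333)
  lambda* = (2)
  f(x*)   = 0.1667

x* = (-0.6667, -0.3333), lambda* = (2)


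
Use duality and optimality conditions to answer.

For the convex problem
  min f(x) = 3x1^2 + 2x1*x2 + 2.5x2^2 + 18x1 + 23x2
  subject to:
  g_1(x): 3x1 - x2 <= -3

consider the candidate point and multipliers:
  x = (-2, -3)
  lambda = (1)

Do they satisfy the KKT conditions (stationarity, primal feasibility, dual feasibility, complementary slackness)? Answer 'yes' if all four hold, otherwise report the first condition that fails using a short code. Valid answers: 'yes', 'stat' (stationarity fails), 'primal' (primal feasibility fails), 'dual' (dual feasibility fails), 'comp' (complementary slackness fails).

Gradient of f: grad f(x) = Q x + c = (0, 4)
Constraint values g_i(x) = a_i^T x - b_i:
  g_1((-2, -3)) = 0
Stationarity residual: grad f(x) + sum_i lambda_i a_i = (3, 3)
  -> stationarity FAILS
Primal feasibility (all g_i <= 0): OK
Dual feasibility (all lambda_i >= 0): OK
Complementary slackness (lambda_i * g_i(x) = 0 for all i): OK

Verdict: the first failing condition is stationarity -> stat.

stat


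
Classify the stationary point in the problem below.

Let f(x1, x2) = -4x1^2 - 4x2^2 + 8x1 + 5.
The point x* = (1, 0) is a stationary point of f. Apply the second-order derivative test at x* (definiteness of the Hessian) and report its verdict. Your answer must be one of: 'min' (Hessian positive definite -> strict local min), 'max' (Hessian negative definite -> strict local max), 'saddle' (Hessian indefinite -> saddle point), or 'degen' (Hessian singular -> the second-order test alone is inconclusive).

Compute the Hessian H = grad^2 f:
  H = [[-8, 0], [0, -8]]
Verify stationarity: grad f(x*) = H x* + g = (0, 0).
Eigenvalues of H: -8, -8.
Both eigenvalues < 0, so H is negative definite -> x* is a strict local max.

max


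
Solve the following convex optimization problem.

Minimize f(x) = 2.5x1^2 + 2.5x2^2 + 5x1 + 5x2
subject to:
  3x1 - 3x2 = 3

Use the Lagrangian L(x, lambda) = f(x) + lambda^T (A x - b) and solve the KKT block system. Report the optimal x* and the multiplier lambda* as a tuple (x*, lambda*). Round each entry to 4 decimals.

Form the Lagrangian:
  L(x, lambda) = (1/2) x^T Q x + c^T x + lambda^T (A x - b)
Stationarity (grad_x L = 0): Q x + c + A^T lambda = 0.
Primal feasibility: A x = b.

This gives the KKT block system:
  [ Q   A^T ] [ x     ]   [-c ]
  [ A    0  ] [ lambda ] = [ b ]

Solving the linear system:
  x*      = (-0.5, -1.5)
  lambda* = (-0.8333)
  f(x*)   = -3.75

x* = (-0.5, -1.5), lambda* = (-0.8333)


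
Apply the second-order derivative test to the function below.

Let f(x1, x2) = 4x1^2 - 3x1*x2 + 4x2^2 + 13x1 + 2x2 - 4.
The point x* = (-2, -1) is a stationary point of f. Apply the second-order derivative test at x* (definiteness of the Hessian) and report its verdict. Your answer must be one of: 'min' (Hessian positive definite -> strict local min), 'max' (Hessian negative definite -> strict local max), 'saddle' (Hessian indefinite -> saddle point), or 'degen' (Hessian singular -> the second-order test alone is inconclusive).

Compute the Hessian H = grad^2 f:
  H = [[8, -3], [-3, 8]]
Verify stationarity: grad f(x*) = H x* + g = (0, 0).
Eigenvalues of H: 5, 11.
Both eigenvalues > 0, so H is positive definite -> x* is a strict local min.

min


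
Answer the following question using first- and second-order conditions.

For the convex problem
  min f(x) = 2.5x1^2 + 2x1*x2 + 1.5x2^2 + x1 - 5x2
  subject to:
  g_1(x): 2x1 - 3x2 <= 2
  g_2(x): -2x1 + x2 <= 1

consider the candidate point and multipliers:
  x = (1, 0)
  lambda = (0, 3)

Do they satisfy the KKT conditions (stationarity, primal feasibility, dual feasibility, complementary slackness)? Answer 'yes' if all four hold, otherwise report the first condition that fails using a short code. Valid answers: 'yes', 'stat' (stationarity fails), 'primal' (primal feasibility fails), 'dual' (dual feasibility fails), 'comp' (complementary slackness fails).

Gradient of f: grad f(x) = Q x + c = (6, -3)
Constraint values g_i(x) = a_i^T x - b_i:
  g_1((1, 0)) = 0
  g_2((1, 0)) = -3
Stationarity residual: grad f(x) + sum_i lambda_i a_i = (0, 0)
  -> stationarity OK
Primal feasibility (all g_i <= 0): OK
Dual feasibility (all lambda_i >= 0): OK
Complementary slackness (lambda_i * g_i(x) = 0 for all i): FAILS

Verdict: the first failing condition is complementary_slackness -> comp.

comp


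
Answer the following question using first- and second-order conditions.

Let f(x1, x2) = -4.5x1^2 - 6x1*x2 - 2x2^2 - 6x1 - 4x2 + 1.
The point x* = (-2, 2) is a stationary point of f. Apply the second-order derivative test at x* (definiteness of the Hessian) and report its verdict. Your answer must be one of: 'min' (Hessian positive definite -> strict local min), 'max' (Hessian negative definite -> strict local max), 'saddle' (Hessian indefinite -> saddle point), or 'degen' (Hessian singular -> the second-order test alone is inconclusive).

Compute the Hessian H = grad^2 f:
  H = [[-9, -6], [-6, -4]]
Verify stationarity: grad f(x*) = H x* + g = (0, 0).
Eigenvalues of H: -13, 0.
H has a zero eigenvalue (singular; negative semidefinite but not definite), so H is neither positive definite, negative definite, nor indefinite. The second-order test alone is inconclusive -> degen.
(Indeed, f is constant along the null direction of H through x*, so x* is not a strict local extremum.)

degen


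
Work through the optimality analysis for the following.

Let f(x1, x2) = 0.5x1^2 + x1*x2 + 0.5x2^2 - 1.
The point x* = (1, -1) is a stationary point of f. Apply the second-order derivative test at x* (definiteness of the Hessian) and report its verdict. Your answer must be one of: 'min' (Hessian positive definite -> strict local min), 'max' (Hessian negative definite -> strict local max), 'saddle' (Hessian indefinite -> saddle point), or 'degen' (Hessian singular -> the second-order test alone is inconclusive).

Compute the Hessian H = grad^2 f:
  H = [[1, 1], [1, 1]]
Verify stationarity: grad f(x*) = H x* + g = (0, 0).
Eigenvalues of H: 0, 2.
H has a zero eigenvalue (singular; positive semidefinite but not definite), so H is neither positive definite, negative definite, nor indefinite. The second-order test alone is inconclusive -> degen.
(Indeed, f is constant along the null direction of H through x*, so x* is not a strict local extremum.)

degen


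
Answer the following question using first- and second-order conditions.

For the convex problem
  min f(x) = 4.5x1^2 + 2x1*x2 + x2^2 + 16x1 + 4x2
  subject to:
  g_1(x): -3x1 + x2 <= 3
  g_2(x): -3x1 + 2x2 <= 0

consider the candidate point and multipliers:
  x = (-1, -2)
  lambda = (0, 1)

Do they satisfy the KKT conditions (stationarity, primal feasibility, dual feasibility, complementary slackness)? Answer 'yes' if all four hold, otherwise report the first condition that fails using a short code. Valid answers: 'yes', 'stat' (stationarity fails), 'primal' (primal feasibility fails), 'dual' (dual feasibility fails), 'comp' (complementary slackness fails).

Gradient of f: grad f(x) = Q x + c = (3, -2)
Constraint values g_i(x) = a_i^T x - b_i:
  g_1((-1, -2)) = -2
  g_2((-1, -2)) = -1
Stationarity residual: grad f(x) + sum_i lambda_i a_i = (0, 0)
  -> stationarity OK
Primal feasibility (all g_i <= 0): OK
Dual feasibility (all lambda_i >= 0): OK
Complementary slackness (lambda_i * g_i(x) = 0 for all i): FAILS

Verdict: the first failing condition is complementary_slackness -> comp.

comp


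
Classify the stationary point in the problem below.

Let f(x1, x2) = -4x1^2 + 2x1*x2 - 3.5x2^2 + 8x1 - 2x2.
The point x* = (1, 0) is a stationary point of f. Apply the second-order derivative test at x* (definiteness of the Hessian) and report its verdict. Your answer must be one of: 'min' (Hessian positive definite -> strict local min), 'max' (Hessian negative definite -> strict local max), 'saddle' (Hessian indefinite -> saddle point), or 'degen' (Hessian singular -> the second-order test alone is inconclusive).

Compute the Hessian H = grad^2 f:
  H = [[-8, 2], [2, -7]]
Verify stationarity: grad f(x*) = H x* + g = (0, 0).
Eigenvalues of H: -9.5616, -5.4384.
Both eigenvalues < 0, so H is negative definite -> x* is a strict local max.

max


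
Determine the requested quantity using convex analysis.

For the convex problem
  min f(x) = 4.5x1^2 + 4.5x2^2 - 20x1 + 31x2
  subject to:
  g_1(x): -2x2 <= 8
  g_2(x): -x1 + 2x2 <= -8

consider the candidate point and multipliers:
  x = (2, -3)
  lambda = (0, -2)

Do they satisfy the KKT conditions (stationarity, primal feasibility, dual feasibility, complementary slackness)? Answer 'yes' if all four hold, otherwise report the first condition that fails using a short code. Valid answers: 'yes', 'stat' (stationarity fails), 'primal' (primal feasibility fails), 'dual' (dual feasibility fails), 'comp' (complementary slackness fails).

Gradient of f: grad f(x) = Q x + c = (-2, 4)
Constraint values g_i(x) = a_i^T x - b_i:
  g_1((2, -3)) = -2
  g_2((2, -3)) = 0
Stationarity residual: grad f(x) + sum_i lambda_i a_i = (0, 0)
  -> stationarity OK
Primal feasibility (all g_i <= 0): OK
Dual feasibility (all lambda_i >= 0): FAILS
Complementary slackness (lambda_i * g_i(x) = 0 for all i): OK

Verdict: the first failing condition is dual_feasibility -> dual.

dual


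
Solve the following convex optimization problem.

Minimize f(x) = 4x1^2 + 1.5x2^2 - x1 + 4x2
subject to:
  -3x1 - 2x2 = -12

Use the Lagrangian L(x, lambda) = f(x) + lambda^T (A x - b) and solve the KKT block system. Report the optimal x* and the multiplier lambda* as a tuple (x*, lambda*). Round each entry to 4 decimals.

Form the Lagrangian:
  L(x, lambda) = (1/2) x^T Q x + c^T x + lambda^T (A x - b)
Stationarity (grad_x L = 0): Q x + c + A^T lambda = 0.
Primal feasibility: A x = b.

This gives the KKT block system:
  [ Q   A^T ] [ x     ]   [-c ]
  [ A    0  ] [ lambda ] = [ b ]

Solving the linear system:
  x*      = (2.3051, 2.5424)
  lambda* = (5.8136)
  f(x*)   = 38.8136

x* = (2.3051, 2.5424), lambda* = (5.8136)


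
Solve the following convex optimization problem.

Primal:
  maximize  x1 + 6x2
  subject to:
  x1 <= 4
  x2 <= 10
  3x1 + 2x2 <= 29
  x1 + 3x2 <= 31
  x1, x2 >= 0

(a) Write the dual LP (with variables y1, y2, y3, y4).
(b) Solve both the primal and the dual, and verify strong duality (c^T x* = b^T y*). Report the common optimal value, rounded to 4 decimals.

The standard primal-dual pair for 'max c^T x s.t. A x <= b, x >= 0' is:
  Dual:  min b^T y  s.t.  A^T y >= c,  y >= 0.

So the dual LP is:
  minimize  4y1 + 10y2 + 29y3 + 31y4
  subject to:
    y1 + 3y3 + y4 >= 1
    y2 + 2y3 + 3y4 >= 6
    y1, y2, y3, y4 >= 0

Solving the primal: x* = (1, 10).
  primal value c^T x* = 61.
Solving the dual: y* = (0, 3, 0, 1).
  dual value b^T y* = 61.
Strong duality: c^T x* = b^T y*. Confirmed.

61


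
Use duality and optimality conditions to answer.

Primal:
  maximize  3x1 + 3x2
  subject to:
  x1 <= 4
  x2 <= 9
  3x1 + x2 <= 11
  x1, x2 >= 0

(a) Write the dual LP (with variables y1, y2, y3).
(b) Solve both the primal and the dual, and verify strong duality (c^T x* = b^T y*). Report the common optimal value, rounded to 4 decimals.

The standard primal-dual pair for 'max c^T x s.t. A x <= b, x >= 0' is:
  Dual:  min b^T y  s.t.  A^T y >= c,  y >= 0.

So the dual LP is:
  minimize  4y1 + 9y2 + 11y3
  subject to:
    y1 + 3y3 >= 3
    y2 + y3 >= 3
    y1, y2, y3 >= 0

Solving the primal: x* = (0.6667, 9).
  primal value c^T x* = 29.
Solving the dual: y* = (0, 2, 1).
  dual value b^T y* = 29.
Strong duality: c^T x* = b^T y*. Confirmed.

29


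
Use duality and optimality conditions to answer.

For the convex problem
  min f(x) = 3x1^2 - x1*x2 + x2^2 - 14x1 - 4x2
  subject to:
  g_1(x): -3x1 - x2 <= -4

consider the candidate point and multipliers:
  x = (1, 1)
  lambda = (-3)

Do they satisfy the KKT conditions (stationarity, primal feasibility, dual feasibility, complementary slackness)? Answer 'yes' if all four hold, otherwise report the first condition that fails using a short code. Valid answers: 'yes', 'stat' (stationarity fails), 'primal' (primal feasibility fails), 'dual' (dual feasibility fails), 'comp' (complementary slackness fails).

Gradient of f: grad f(x) = Q x + c = (-9, -3)
Constraint values g_i(x) = a_i^T x - b_i:
  g_1((1, 1)) = 0
Stationarity residual: grad f(x) + sum_i lambda_i a_i = (0, 0)
  -> stationarity OK
Primal feasibility (all g_i <= 0): OK
Dual feasibility (all lambda_i >= 0): FAILS
Complementary slackness (lambda_i * g_i(x) = 0 for all i): OK

Verdict: the first failing condition is dual_feasibility -> dual.

dual
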